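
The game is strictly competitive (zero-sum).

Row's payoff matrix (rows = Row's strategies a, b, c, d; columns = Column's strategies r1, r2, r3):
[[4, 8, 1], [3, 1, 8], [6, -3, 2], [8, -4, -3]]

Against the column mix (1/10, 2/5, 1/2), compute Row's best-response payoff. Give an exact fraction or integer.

47/10

a: (4)·(1/10) + (8)·(2/5) + (1)·(1/2) = 41/10.
b: (3)·(1/10) + (1)·(2/5) + (8)·(1/2) = 47/10.
c: (6)·(1/10) + (-3)·(2/5) + (2)·(1/2) = 2/5.
d: (8)·(1/10) + (-4)·(2/5) + (-3)·(1/2) = -23/10.
The best pure response is b with expected payoff 47/10.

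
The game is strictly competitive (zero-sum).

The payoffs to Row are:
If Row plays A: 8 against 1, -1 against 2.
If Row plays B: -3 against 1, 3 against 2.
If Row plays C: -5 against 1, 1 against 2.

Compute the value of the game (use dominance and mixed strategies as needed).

7/5

Row C is strictly dominated by row B, so Row never plays it.
The remaining 2×2 game on (A, B) × (1, 2) has no saddle point. Let Row play A with probability p; indifference gives 8p − 3(1−p) = −p + 3(1−p), so p = 2/5.
Similarly Column's optimal q on 1 is 4/15, and the value is 8·(4/15) + (-1)·(11/15) = 7/5.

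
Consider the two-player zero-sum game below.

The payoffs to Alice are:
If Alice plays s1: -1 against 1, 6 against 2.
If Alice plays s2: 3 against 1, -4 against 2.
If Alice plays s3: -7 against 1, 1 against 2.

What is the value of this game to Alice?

1

Row s3 is strictly dominated by row s1, so Alice never plays it.
The remaining 2×2 game on (s1, s2) × (1, 2) has no saddle point. Let Alice play s1 with probability p; indifference gives −p + 3(1−p) = 6p − 4(1−p), so p = 1/2.
Similarly Bob's optimal q on 1 is 5/7, and the value is -1·(5/7) + (6)·(2/7) = 1.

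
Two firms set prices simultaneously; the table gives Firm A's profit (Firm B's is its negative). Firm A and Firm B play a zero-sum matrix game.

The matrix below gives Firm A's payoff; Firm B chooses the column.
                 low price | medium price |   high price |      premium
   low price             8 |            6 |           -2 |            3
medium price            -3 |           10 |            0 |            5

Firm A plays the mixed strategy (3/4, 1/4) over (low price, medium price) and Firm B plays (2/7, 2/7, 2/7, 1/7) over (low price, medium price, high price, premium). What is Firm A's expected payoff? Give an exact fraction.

Against (2/7, 2/7, 2/7, 1/7), each row's expected payoff is low price: 27/7; medium price: 19/7.
Taking the (3/4, 1/4)-weighted average: (3/4)·(27/7) + (1/4)·(19/7) = 25/7.

25/7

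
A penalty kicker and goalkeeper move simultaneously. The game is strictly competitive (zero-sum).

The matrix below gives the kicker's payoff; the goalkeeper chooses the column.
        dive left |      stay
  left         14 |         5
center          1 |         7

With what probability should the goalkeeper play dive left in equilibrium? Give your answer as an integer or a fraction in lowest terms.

2/15

Row minima are 5 and 1, so the kicker's maximin is 5; column maxima are 14 and 7, so the goalkeeper's minimax is 7. These differ, so the equilibrium is in mixed strategies.
Let the goalkeeper play dive left with probability q. The kicker is indifferent when 14q + 5(1−q) = q + 7(1−q), giving q = 2/15.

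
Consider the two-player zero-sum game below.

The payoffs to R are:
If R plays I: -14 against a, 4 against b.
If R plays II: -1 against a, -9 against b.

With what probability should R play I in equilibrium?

Row minima are -14 and -9, so R's maximin is -9; column maxima are -1 and 4, so C's minimax is -1. These differ, so the equilibrium is in mixed strategies.
Let R play I with probability p. C is indifferent when −14p − (1−p) = 4p − 9(1−p), giving p = 4/13.

4/13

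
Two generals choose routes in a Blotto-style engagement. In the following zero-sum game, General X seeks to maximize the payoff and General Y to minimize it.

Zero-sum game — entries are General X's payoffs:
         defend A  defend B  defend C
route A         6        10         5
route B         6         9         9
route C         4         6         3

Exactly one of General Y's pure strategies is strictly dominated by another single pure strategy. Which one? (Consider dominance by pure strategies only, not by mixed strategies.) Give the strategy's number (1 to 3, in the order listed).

2

General Y prefers columns that give General X less. Compare defend B with defend A: 6 < 10, 6 < 9, 4 < 6.
So defend A strictly dominates defend B for General Y; defend B is strictly dominated.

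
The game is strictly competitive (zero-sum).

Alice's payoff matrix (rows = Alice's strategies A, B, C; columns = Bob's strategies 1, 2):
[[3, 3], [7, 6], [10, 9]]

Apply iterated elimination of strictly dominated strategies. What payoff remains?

Row B is strictly dominated by row C (10>7, 9>6); eliminate B.
Row A is strictly dominated by row C (10>3, 9>3); eliminate A.
Column 1 is strictly dominated by 2 for Bob (9<10); eliminate 1.
Only (C, 2) remains, with payoff 9.

9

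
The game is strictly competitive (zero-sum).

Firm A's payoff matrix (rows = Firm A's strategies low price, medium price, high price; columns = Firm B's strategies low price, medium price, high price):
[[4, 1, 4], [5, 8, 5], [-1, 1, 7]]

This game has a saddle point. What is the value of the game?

Row minima: 1, 5, -1 → Firm A's maximin is 5.
Column maxima: 5, 8, 7 → Firm B's minimax is 5.
They coincide at (medium price, low price), so the value is 5.

5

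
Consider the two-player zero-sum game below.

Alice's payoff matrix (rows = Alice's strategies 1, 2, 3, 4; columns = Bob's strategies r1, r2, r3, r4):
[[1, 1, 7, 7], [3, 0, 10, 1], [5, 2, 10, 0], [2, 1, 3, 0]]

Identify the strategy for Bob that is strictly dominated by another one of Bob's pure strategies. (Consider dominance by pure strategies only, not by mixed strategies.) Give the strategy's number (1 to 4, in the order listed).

3

Bob prefers columns that give Alice less. Compare r3 with r1: 1 < 7, 3 < 10, 5 < 10, 2 < 3.
So r1 strictly dominates r3 for Bob; r3 is strictly dominated.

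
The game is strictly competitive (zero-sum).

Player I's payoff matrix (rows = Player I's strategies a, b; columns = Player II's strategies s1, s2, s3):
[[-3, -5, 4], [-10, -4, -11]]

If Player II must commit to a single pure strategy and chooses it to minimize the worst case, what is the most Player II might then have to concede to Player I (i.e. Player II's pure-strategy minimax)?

-4

The worst case (largest entry) in each column is s1: -3, s2: -4, s3: 4.
The best (smallest) of these is -4.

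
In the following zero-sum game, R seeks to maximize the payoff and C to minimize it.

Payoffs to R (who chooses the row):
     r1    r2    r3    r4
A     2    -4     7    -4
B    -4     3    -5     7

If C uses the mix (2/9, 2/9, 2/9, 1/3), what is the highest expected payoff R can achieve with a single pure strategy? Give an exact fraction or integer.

1

A: (2)·(2/9) + (-4)·(2/9) + (7)·(2/9) + (-4)·(1/3) = -2/9.
B: (-4)·(2/9) + (3)·(2/9) + (-5)·(2/9) + (7)·(1/3) = 1.
The best pure response is B with expected payoff 1.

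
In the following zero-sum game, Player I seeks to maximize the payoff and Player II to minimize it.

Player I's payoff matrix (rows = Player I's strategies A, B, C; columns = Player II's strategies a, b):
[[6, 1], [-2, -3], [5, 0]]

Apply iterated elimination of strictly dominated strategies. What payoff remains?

Column a is strictly dominated by b for Player II (1<6, -3<-2, 0<5); eliminate a.
Row C is strictly dominated by row A (1>0); eliminate C.
Row B is strictly dominated by row A (1>-3); eliminate B.
Only (A, b) remains, with payoff 1.

1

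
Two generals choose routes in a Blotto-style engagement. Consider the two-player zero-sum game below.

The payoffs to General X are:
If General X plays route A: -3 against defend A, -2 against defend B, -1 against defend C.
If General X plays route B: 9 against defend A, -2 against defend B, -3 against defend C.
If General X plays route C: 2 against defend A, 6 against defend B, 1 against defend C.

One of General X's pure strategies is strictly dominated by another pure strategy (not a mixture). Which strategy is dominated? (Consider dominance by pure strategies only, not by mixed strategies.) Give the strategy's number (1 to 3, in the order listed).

Compare route A with route C: 2 > -3, 6 > -2, 1 > -1.
So route C strictly dominates route A for General X; route A is strictly dominated.

1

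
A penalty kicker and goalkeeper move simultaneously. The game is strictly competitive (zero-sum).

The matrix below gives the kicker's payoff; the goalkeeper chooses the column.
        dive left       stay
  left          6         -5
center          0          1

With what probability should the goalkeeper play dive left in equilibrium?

Row minima are -5 and 0, so the kicker's maximin is 0; column maxima are 6 and 1, so the goalkeeper's minimax is 1. These differ, so the equilibrium is in mixed strategies.
Let the goalkeeper play dive left with probability q. The kicker is indifferent when 6q − 5(1−q) = (1−q), giving q = 1/2.

1/2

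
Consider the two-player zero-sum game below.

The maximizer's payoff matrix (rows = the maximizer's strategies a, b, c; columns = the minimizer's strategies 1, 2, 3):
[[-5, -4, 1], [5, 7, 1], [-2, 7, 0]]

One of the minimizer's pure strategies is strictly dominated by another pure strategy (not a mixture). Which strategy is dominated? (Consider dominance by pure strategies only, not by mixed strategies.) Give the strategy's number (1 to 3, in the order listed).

2

The minimizer prefers columns that give the maximizer less. Compare 2 with 1: -5 < -4, 5 < 7, -2 < 7.
So 1 strictly dominates 2 for the minimizer; 2 is strictly dominated.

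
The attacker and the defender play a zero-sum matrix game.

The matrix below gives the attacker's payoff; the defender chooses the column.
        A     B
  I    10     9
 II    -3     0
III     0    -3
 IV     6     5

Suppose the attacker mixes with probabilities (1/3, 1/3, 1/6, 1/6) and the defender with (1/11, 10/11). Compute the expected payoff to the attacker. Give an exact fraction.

Against (1/11, 10/11), each row's expected payoff is I: 100/11; II: -3/11; III: -30/11; IV: 56/11.
Taking the (1/3, 1/3, 1/6, 1/6)-weighted average: (1/3)·(100/11) + (1/3)·(-3/11) + (1/6)·(-30/11) + (1/6)·(56/11) = 10/3.

10/3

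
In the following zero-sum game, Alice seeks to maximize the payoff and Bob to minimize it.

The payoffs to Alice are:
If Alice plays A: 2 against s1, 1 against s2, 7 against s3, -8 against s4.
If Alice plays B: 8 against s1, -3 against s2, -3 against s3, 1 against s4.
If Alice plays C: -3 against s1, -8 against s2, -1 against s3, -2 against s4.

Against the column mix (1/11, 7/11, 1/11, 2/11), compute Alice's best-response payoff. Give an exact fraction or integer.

A: (2)·(1/11) + (1)·(7/11) + (7)·(1/11) + (-8)·(2/11) = 0.
B: (8)·(1/11) + (-3)·(7/11) + (-3)·(1/11) + (1)·(2/11) = -14/11.
C: (-3)·(1/11) + (-8)·(7/11) + (-1)·(1/11) + (-2)·(2/11) = -64/11.
The best pure response is A with expected payoff 0.

0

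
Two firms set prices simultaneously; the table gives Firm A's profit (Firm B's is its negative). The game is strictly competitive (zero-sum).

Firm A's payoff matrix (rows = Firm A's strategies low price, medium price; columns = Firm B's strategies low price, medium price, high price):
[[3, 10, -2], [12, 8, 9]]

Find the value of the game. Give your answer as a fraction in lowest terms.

Column low price is strictly dominated by high price for Firm B (it gives Firm A more in every row).
The remaining 2×2 game on (low price, medium price) × (medium price, high price) has no saddle point. Let Firm A play low price with probability p; indifference gives 10p + 8(1−p) = −2p + 9(1−p), so p = 1/13.
Similarly Firm B's optimal q on medium price is 11/13, and the value is 10·(11/13) + (-2)·(2/13) = 106/13.

106/13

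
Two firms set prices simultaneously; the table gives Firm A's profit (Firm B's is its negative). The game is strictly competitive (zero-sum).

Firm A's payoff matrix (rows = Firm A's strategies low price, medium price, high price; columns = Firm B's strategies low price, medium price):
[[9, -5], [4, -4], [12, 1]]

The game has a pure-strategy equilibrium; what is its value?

Row minima: -5, -4, 1 → Firm A's maximin is 1.
Column maxima: 12, 1 → Firm B's minimax is 1.
They coincide at (high price, medium price), so the value is 1.

1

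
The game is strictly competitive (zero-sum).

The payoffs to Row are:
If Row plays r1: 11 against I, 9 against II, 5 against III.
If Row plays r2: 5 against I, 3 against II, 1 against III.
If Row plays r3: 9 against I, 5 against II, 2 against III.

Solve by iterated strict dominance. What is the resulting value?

Row r3 is strictly dominated by row r1 (11>9, 9>5, 5>2); eliminate r3.
Row r2 is strictly dominated by row r1 (11>5, 9>3, 5>1); eliminate r2.
Column I is strictly dominated by II for Column (9<11); eliminate I.
Column II is strictly dominated by III for Column (5<9); eliminate II.
Only (r1, III) remains, with payoff 5.

5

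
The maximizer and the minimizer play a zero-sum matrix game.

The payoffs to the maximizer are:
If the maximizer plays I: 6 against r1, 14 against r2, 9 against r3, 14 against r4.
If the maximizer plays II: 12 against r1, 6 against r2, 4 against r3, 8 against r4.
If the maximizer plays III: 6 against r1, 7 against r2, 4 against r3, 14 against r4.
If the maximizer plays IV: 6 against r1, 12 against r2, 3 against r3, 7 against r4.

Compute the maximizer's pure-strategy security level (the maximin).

6

The worst-case payoff for each row is I: 6, II: 4, III: 4, IV: 3.
The best of these is 6.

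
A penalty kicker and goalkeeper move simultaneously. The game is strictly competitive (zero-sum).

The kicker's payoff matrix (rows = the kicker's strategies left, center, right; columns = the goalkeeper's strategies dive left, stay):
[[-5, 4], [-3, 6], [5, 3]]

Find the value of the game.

Row left is strictly dominated by row center, so the kicker never plays it.
The remaining 2×2 game on (center, right) × (dive left, stay) has no saddle point. Let the kicker play center with probability p; indifference gives −3p + 5(1−p) = 6p + 3(1−p), so p = 2/11.
Similarly the goalkeeper's optimal q on dive left is 3/11, and the value is -3·(3/11) + (6)·(8/11) = 39/11.

39/11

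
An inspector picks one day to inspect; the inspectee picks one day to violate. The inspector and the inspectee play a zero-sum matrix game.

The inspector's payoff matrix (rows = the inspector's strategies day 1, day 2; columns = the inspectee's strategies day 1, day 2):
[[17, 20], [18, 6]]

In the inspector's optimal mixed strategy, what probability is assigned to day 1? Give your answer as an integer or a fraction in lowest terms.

4/5

Row minima are 17 and 6, so the inspector's maximin is 17; column maxima are 18 and 20, so the inspectee's minimax is 18. These differ, so the equilibrium is in mixed strategies.
Let the inspector play day 1 with probability p. The inspectee is indifferent when 17p + 18(1−p) = 20p + 6(1−p), giving p = 4/5.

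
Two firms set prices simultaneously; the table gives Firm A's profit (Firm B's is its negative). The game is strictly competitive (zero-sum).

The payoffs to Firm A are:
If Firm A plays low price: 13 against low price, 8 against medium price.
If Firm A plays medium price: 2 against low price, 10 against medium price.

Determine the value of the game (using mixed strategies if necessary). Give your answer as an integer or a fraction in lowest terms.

Row minima are 8 and 2, so Firm A's maximin is 8; column maxima are 13 and 10, so Firm B's minimax is 10. These differ, so the equilibrium is in mixed strategies.
Let Firm A play low price with probability p. Firm B is indifferent when 13p + 2(1−p) = 8p + 10(1−p), giving p = 8/13.
Let Firm B play low price with probability q. Firm A is indifferent when 13q + 8(1−q) = 2q + 10(1−q), giving q = 2/13.
The value is 13·(2/13) + (8)·(11/13) = 114/13.

114/13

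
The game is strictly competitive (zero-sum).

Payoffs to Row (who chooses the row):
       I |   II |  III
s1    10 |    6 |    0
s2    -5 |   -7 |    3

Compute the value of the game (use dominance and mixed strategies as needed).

Column I is strictly dominated by II for Column (it gives Row more in every row).
The remaining 2×2 game on (s1, s2) × (II, III) has no saddle point. Let Row play s1 with probability p; indifference gives 6p − 7(1−p) = 3(1−p), so p = 5/8.
Similarly Column's optimal q on II is 3/16, and the value is 6·(3/16) + (0)·(13/16) = 9/8.

9/8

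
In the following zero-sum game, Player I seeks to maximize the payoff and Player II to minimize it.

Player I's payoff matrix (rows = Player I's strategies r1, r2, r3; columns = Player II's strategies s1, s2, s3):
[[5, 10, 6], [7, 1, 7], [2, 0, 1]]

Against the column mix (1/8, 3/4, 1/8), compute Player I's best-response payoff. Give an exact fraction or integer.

71/8

r1: (5)·(1/8) + (10)·(3/4) + (6)·(1/8) = 71/8.
r2: (7)·(1/8) + (1)·(3/4) + (7)·(1/8) = 5/2.
r3: (2)·(1/8) + (0)·(3/4) + (1)·(1/8) = 3/8.
The best pure response is r1 with expected payoff 71/8.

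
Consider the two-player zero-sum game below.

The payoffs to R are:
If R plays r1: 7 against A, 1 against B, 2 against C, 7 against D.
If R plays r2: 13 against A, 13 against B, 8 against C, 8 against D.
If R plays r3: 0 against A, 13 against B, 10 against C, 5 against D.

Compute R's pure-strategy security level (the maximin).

8

The worst-case payoff for each row is r1: 1, r2: 8, r3: 0.
The best of these is 8.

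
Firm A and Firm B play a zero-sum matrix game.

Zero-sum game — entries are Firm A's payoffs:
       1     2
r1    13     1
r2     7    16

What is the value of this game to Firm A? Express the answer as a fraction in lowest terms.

Row minima are 1 and 7, so Firm A's maximin is 7; column maxima are 13 and 16, so Firm B's minimax is 13. These differ, so the equilibrium is in mixed strategies.
Let Firm A play r1 with probability p. Firm B is indifferent when 13p + 7(1−p) = p + 16(1−p), giving p = 3/7.
Let Firm B play 1 with probability q. Firm A is indifferent when 13q + (1−q) = 7q + 16(1−q), giving q = 5/7.
The value is 13·(5/7) + (1)·(2/7) = 67/7.

67/7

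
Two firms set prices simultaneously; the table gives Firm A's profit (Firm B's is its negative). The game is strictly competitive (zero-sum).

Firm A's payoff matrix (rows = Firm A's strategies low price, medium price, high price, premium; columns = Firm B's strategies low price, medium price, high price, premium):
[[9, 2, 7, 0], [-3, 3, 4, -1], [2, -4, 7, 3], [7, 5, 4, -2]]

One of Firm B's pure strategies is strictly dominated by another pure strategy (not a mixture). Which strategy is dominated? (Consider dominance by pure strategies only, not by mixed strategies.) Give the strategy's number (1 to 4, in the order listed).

Firm B prefers columns that give Firm A less. Compare high price with premium: 0 < 7, -1 < 4, 3 < 7, -2 < 4.
So premium strictly dominates high price for Firm B; high price is strictly dominated.

3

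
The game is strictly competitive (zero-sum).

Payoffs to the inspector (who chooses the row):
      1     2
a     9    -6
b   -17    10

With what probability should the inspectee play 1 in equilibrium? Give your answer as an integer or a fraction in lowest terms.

8/21

Row minima are -6 and -17, so the inspector's maximin is -6; column maxima are 9 and 10, so the inspectee's minimax is 9. These differ, so the equilibrium is in mixed strategies.
Let the inspectee play 1 with probability q. The inspector is indifferent when 9q − 6(1−q) = −17q + 10(1−q), giving q = 8/21.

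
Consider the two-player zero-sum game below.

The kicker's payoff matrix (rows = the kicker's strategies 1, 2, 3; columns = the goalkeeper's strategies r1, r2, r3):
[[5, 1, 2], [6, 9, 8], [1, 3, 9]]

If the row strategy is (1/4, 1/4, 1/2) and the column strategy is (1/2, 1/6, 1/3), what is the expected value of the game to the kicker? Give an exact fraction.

Against (1/2, 1/6, 1/3), each row's expected payoff is 1: 10/3; 2: 43/6; 3: 4.
Taking the (1/4, 1/4, 1/2)-weighted average: (1/4)·(10/3) + (1/4)·(43/6) + (1/2)·(4) = 37/8.

37/8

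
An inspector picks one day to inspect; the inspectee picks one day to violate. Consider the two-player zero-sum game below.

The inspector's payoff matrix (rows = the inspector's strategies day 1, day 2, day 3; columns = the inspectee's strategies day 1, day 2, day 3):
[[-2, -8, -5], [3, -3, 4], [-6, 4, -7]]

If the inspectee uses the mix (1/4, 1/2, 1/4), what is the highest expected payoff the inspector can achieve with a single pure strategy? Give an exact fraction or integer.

day 1: (-2)·(1/4) + (-8)·(1/2) + (-5)·(1/4) = -23/4.
day 2: (3)·(1/4) + (-3)·(1/2) + (4)·(1/4) = 1/4.
day 3: (-6)·(1/4) + (4)·(1/2) + (-7)·(1/4) = -5/4.
The best pure response is day 2 with expected payoff 1/4.

1/4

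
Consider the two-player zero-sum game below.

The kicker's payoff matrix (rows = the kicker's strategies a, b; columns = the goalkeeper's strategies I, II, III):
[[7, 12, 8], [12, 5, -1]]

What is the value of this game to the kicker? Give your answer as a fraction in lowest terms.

Column II is strictly dominated by III for the goalkeeper (it gives the kicker more in every row).
The remaining 2×2 game on (a, b) × (I, III) has no saddle point. Let the kicker play a with probability p; indifference gives 7p + 12(1−p) = 8p − (1−p), so p = 13/14.
Similarly the goalkeeper's optimal q on I is 9/14, and the value is 7·(9/14) + (8)·(5/14) = 103/14.

103/14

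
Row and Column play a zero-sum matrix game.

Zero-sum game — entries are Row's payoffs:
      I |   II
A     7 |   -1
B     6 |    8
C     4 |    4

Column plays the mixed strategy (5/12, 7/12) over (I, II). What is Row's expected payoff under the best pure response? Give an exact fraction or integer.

43/6

A: (7)·(5/12) + (-1)·(7/12) = 7/3.
B: (6)·(5/12) + (8)·(7/12) = 43/6.
C: (4)·(5/12) + (4)·(7/12) = 4.
The best pure response is B with expected payoff 43/6.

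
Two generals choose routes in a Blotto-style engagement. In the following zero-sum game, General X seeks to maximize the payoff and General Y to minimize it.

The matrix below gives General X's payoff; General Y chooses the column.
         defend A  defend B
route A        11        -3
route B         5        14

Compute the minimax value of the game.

169/23

Row minima are -3 and 5, so General X's maximin is 5; column maxima are 11 and 14, so General Y's minimax is 11. These differ, so the equilibrium is in mixed strategies.
Let General X play route A with probability p. General Y is indifferent when 11p + 5(1−p) = −3p + 14(1−p), giving p = 9/23.
Let General Y play defend A with probability q. General X is indifferent when 11q − 3(1−q) = 5q + 14(1−q), giving q = 17/23.
The value is 11·(17/23) + (-3)·(6/23) = 169/23.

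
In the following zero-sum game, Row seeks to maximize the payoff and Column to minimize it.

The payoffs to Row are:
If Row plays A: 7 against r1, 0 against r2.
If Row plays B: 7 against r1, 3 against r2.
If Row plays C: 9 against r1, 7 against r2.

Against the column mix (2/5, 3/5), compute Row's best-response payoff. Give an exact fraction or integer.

A: (7)·(2/5) + (0)·(3/5) = 14/5.
B: (7)·(2/5) + (3)·(3/5) = 23/5.
C: (9)·(2/5) + (7)·(3/5) = 39/5.
The best pure response is C with expected payoff 39/5.

39/5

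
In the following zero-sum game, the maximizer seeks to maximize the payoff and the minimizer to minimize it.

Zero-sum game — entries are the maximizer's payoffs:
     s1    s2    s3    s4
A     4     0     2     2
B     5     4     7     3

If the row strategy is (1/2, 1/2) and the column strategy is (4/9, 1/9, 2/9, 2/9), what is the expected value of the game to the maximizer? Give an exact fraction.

34/9

Against (4/9, 1/9, 2/9, 2/9), each row's expected payoff is A: 8/3; B: 44/9.
Taking the (1/2, 1/2)-weighted average: (1/2)·(8/3) + (1/2)·(44/9) = 34/9.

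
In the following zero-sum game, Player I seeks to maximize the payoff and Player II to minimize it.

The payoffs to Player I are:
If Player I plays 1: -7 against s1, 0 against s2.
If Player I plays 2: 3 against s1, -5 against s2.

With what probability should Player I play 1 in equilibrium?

Row minima are -7 and -5, so Player I's maximin is -5; column maxima are 3 and 0, so Player II's minimax is 0. These differ, so the equilibrium is in mixed strategies.
Let Player I play 1 with probability p. Player II is indifferent when −7p + 3(1−p) = −5(1−p), giving p = 8/15.

8/15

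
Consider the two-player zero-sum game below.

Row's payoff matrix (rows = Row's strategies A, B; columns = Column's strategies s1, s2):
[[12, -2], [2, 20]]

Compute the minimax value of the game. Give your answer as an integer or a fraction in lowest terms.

Row minima are -2 and 2, so Row's maximin is 2; column maxima are 12 and 20, so Column's minimax is 12. These differ, so the equilibrium is in mixed strategies.
Let Row play A with probability p. Column is indifferent when 12p + 2(1−p) = −2p + 20(1−p), giving p = 9/16.
Let Column play s1 with probability q. Row is indifferent when 12q − 2(1−q) = 2q + 20(1−q), giving q = 11/16.
The value is 12·(11/16) + (-2)·(5/16) = 61/8.

61/8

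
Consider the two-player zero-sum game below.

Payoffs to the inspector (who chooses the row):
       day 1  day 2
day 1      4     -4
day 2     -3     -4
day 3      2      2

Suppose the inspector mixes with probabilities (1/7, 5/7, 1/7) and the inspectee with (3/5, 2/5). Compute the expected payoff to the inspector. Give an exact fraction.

-71/35

Against (3/5, 2/5), each row's expected payoff is day 1: 4/5; day 2: -17/5; day 3: 2.
Taking the (1/7, 5/7, 1/7)-weighted average: (1/7)·(4/5) + (5/7)·(-17/5) + (1/7)·(2) = -71/35.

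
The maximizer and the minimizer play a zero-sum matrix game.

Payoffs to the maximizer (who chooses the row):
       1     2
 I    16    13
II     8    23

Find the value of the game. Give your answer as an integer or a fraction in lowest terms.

Row minima are 13 and 8, so the maximizer's maximin is 13; column maxima are 16 and 23, so the minimizer's minimax is 16. These differ, so the equilibrium is in mixed strategies.
Let the maximizer play I with probability p. The minimizer is indifferent when 16p + 8(1−p) = 13p + 23(1−p), giving p = 5/6.
Let the minimizer play 1 with probability q. The maximizer is indifferent when 16q + 13(1−q) = 8q + 23(1−q), giving q = 5/9.
The value is 16·(5/9) + (13)·(4/9) = 44/3.

44/3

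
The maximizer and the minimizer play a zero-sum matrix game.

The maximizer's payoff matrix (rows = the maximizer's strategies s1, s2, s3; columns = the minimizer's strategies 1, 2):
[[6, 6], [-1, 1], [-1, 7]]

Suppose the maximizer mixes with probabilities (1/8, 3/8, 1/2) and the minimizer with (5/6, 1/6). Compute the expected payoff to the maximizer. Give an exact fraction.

Against (5/6, 1/6), each row's expected payoff is s1: 6; s2: -2/3; s3: 1/3.
Taking the (1/8, 3/8, 1/2)-weighted average: (1/8)·(6) + (3/8)·(-2/3) + (1/2)·(1/3) = 2/3.

2/3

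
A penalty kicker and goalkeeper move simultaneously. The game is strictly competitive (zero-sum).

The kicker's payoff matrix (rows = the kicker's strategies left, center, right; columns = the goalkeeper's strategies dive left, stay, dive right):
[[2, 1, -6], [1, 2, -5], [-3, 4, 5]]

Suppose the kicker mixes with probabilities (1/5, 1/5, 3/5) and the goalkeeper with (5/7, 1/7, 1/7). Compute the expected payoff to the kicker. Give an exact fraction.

-11/35

Against (5/7, 1/7, 1/7), each row's expected payoff is left: 5/7; center: 2/7; right: -6/7.
Taking the (1/5, 1/5, 3/5)-weighted average: (1/5)·(5/7) + (1/5)·(2/7) + (3/5)·(-6/7) = -11/35.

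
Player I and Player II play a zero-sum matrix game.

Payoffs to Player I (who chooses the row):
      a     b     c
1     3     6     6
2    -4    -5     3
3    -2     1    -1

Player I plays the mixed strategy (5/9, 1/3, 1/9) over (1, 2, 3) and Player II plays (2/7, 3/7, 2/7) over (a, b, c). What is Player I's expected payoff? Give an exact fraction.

Against (2/7, 3/7, 2/7), each row's expected payoff is 1: 36/7; 2: -17/7; 3: -3/7.
Taking the (5/9, 1/3, 1/9)-weighted average: (5/9)·(36/7) + (1/3)·(-17/7) + (1/9)·(-3/7) = 2.

2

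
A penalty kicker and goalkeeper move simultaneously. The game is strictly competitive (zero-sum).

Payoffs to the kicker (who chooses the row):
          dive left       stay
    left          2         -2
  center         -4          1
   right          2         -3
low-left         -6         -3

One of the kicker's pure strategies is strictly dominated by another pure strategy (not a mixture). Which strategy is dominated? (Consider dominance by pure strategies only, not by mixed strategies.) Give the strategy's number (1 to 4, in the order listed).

Compare low-left with left: 2 > -6, -2 > -3.
So left strictly dominates low-left for the kicker; low-left is strictly dominated.

4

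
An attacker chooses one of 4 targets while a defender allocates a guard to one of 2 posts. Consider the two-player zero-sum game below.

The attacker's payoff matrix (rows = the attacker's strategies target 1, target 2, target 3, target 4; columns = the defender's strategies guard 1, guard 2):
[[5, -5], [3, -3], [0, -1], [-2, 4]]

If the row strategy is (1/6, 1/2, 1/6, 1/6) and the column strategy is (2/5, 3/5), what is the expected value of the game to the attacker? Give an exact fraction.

-3/10

Against (2/5, 3/5), each row's expected payoff is target 1: -1; target 2: -3/5; target 3: -3/5; target 4: 8/5.
Taking the (1/6, 1/2, 1/6, 1/6)-weighted average: (1/6)·(-1) + (1/2)·(-3/5) + (1/6)·(-3/5) + (1/6)·(8/5) = -3/10.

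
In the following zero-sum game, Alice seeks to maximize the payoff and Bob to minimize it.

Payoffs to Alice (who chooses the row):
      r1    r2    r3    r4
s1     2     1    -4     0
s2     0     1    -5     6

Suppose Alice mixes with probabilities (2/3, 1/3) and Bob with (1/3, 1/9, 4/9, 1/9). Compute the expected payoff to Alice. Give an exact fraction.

Against (1/3, 1/9, 4/9, 1/9), each row's expected payoff is s1: -1; s2: -13/9.
Taking the (2/3, 1/3)-weighted average: (2/3)·(-1) + (1/3)·(-13/9) = -31/27.

-31/27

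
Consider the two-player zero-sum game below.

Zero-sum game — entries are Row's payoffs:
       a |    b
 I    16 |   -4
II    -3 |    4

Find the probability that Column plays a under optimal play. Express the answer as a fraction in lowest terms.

8/27

Row minima are -4 and -3, so Row's maximin is -3; column maxima are 16 and 4, so Column's minimax is 4. These differ, so the equilibrium is in mixed strategies.
Let Column play a with probability q. Row is indifferent when 16q − 4(1−q) = −3q + 4(1−q), giving q = 8/27.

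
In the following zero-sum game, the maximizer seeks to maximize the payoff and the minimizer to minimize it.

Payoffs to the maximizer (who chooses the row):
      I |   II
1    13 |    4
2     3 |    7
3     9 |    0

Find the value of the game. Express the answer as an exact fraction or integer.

Row 3 is strictly dominated by row 1, so the maximizer never plays it.
The remaining 2×2 game on (1, 2) × (I, II) has no saddle point. Let the maximizer play 1 with probability p; indifference gives 13p + 3(1−p) = 4p + 7(1−p), so p = 4/13.
Similarly the minimizer's optimal q on I is 3/13, and the value is 13·(3/13) + (4)·(10/13) = 79/13.

79/13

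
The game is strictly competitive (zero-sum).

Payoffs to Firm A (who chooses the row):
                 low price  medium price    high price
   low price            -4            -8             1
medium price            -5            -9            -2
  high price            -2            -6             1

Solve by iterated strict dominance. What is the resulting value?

Column low price is strictly dominated by medium price for Firm B (-8<-4, -9<-5, -6<-2); eliminate low price.
Row medium price is strictly dominated by row low price (-8>-9, 1>-2); eliminate medium price.
Column high price is strictly dominated by medium price for Firm B (-8<1, -6<1); eliminate high price.
Row low price is strictly dominated by row high price (-6>-8); eliminate low price.
Only (high price, medium price) remains, with payoff -6.

-6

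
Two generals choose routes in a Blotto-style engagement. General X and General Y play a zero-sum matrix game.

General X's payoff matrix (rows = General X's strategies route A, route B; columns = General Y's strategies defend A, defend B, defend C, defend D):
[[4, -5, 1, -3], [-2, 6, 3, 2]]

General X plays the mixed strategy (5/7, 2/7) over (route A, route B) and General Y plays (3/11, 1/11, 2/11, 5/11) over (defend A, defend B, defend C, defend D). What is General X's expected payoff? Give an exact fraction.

2/77

Against (3/11, 1/11, 2/11, 5/11), each row's expected payoff is route A: -6/11; route B: 16/11.
Taking the (5/7, 2/7)-weighted average: (5/7)·(-6/11) + (2/7)·(16/11) = 2/77.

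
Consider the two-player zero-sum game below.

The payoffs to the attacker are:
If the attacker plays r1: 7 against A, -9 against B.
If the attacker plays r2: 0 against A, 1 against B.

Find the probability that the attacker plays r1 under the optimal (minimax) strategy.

1/17

Row minima are -9 and 0, so the attacker's maximin is 0; column maxima are 7 and 1, so the defender's minimax is 1. These differ, so the equilibrium is in mixed strategies.
Let the attacker play r1 with probability p. The defender is indifferent when 7p = −9p + (1−p), giving p = 1/17.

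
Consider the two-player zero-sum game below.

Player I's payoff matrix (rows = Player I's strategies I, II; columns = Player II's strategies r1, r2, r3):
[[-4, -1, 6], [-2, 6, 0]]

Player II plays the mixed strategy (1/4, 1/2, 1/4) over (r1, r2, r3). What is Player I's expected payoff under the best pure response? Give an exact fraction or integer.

I: (-4)·(1/4) + (-1)·(1/2) + (6)·(1/4) = 0.
II: (-2)·(1/4) + (6)·(1/2) + (0)·(1/4) = 5/2.
The best pure response is II with expected payoff 5/2.

5/2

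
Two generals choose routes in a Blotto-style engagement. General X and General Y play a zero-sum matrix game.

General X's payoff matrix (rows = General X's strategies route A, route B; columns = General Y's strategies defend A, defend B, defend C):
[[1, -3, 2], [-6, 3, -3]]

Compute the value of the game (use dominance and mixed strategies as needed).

Column defend C is strictly dominated by defend A for General Y (it gives General X more in every row).
The remaining 2×2 game on (route A, route B) × (defend A, defend B) has no saddle point. Let General X play route A with probability p; indifference gives p − 6(1−p) = −3p + 3(1−p), so p = 9/13.
Similarly General Y's optimal q on defend A is 6/13, and the value is 1·(6/13) + (-3)·(7/13) = -15/13.

-15/13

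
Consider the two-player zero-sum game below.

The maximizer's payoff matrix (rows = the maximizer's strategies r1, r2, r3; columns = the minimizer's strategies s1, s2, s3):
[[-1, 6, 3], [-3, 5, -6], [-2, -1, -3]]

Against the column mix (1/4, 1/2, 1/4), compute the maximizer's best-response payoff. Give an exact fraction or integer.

r1: (-1)·(1/4) + (6)·(1/2) + (3)·(1/4) = 7/2.
r2: (-3)·(1/4) + (5)·(1/2) + (-6)·(1/4) = 1/4.
r3: (-2)·(1/4) + (-1)·(1/2) + (-3)·(1/4) = -7/4.
The best pure response is r1 with expected payoff 7/2.

7/2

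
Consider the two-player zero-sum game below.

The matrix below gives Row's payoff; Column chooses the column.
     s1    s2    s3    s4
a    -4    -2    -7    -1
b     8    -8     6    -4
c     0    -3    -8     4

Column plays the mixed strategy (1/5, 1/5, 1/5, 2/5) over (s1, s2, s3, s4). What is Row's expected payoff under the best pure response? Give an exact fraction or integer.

a: (-4)·(1/5) + (-2)·(1/5) + (-7)·(1/5) + (-1)·(2/5) = -3.
b: (8)·(1/5) + (-8)·(1/5) + (6)·(1/5) + (-4)·(2/5) = -2/5.
c: (0)·(1/5) + (-3)·(1/5) + (-8)·(1/5) + (4)·(2/5) = -3/5.
The best pure response is b with expected payoff -2/5.

-2/5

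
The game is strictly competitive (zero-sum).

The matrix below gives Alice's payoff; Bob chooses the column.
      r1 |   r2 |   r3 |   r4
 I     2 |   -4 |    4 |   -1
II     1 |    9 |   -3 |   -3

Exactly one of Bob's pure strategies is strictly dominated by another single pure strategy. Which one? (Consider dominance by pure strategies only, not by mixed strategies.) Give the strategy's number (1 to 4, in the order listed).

1

Bob prefers columns that give Alice less. Compare r1 with r4: -1 < 2, -3 < 1.
So r4 strictly dominates r1 for Bob; r1 is strictly dominated.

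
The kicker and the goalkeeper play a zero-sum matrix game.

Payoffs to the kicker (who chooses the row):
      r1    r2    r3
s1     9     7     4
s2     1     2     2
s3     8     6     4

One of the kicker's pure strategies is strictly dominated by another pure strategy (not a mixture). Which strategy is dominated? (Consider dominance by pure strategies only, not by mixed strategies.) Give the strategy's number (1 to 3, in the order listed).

Compare s2 with s1: 9 > 1, 7 > 2, 4 > 2.
So s1 strictly dominates s2 for the kicker; s2 is strictly dominated.

2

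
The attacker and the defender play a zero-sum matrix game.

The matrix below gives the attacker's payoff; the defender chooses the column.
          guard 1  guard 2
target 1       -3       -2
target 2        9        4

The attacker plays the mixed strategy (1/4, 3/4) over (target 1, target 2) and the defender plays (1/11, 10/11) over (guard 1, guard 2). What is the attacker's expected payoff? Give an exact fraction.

31/11

Against (1/11, 10/11), each row's expected payoff is target 1: -23/11; target 2: 49/11.
Taking the (1/4, 3/4)-weighted average: (1/4)·(-23/11) + (3/4)·(49/11) = 31/11.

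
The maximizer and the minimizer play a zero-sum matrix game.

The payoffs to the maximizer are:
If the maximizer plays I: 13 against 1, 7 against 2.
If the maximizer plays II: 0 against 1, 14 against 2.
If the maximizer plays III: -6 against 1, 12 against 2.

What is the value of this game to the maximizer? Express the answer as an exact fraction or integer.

91/10

Row III is strictly dominated by row II, so the maximizer never plays it.
The remaining 2×2 game on (I, II) × (1, 2) has no saddle point. Let the maximizer play I with probability p; indifference gives 13p = 7p + 14(1−p), so p = 7/10.
Similarly the minimizer's optimal q on 1 is 7/20, and the value is 13·(7/20) + (7)·(13/20) = 91/10.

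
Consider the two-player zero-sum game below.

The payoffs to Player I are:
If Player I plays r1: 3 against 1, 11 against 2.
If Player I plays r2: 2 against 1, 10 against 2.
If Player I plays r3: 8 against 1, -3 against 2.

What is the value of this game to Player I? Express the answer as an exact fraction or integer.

97/19

Row r2 is strictly dominated by row r1, so Player I never plays it.
The remaining 2×2 game on (r1, r3) × (1, 2) has no saddle point. Let Player I play r1 with probability p; indifference gives 3p + 8(1−p) = 11p − 3(1−p), so p = 11/19.
Similarly Player II's optimal q on 1 is 14/19, and the value is 3·(14/19) + (11)·(5/19) = 97/19.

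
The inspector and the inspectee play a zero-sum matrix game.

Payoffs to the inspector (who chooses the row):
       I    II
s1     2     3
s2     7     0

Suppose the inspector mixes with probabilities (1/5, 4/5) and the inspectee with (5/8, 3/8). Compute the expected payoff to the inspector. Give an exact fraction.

159/40

Against (5/8, 3/8), each row's expected payoff is s1: 19/8; s2: 35/8.
Taking the (1/5, 4/5)-weighted average: (1/5)·(19/8) + (4/5)·(35/8) = 159/40.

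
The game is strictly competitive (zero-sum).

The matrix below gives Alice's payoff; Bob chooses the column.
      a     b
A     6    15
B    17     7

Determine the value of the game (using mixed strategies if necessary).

Row minima are 6 and 7, so Alice's maximin is 7; column maxima are 17 and 15, so Bob's minimax is 15. These differ, so the equilibrium is in mixed strategies.
Let Alice play A with probability p. Bob is indifferent when 6p + 17(1−p) = 15p + 7(1−p), giving p = 10/19.
Let Bob play a with probability q. Alice is indifferent when 6q + 15(1−q) = 17q + 7(1−q), giving q = 8/19.
The value is 6·(8/19) + (15)·(11/19) = 213/19.

213/19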